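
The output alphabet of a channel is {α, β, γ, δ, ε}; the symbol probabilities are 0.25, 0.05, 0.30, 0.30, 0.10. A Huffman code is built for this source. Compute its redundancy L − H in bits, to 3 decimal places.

0.060 bits

Entropy H = −Σ p log₂ p ≈ 2.0905 bits.
Huffman merges: 1/20+1/10→3/20; 3/20+1/4→2/5; 3/10+3/10→3/5; 2/5+3/5→1. L = 43/20 ≈ 2.1500.
L − H = 2.1500 − 2.0905 = 0.060 bits.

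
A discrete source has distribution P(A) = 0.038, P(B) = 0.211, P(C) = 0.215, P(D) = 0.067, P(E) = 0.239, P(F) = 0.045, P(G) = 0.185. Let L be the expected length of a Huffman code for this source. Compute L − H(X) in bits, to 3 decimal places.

Entropy H = −Σ p log₂ p ≈ 2.5362 bits.
Huffman merges: 19/500+9/200→83/1000; 67/1000+83/1000→3/20; 3/20+37/200→67/200; 211/1000+43/200→213/500; 239/1000+67/200→287/500; 213/500+287/500→1. L = 321/125 ≈ 2.5680.
L − H = 2.5680 − 2.5362 = 0.032 bits.

0.032 bits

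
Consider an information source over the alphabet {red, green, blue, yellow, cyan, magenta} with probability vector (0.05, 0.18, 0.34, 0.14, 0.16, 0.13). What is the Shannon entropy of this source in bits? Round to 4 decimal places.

H = −Σ pᵢ log₂ pᵢ.
−0.05·log₂(0.05) = 0.2161
−0.18·log₂(0.18) = 0.4453
−0.34·log₂(0.34) = 0.5292
−0.14·log₂(0.14) = 0.3971
−0.16·log₂(0.16) = 0.4230
−0.13·log₂(0.13) = 0.3826
Sum ≈ 2.3933 → 2.3933 bits.

2.3933 bits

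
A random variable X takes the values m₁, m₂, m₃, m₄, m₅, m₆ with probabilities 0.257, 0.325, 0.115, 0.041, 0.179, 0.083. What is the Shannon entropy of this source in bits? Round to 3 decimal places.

H = −Σ pᵢ log₂ pᵢ.
−0.257·log₂(0.257) = 0.5038
−0.325·log₂(0.325) = 0.5270
−0.115·log₂(0.115) = 0.3588
−0.041·log₂(0.041) = 0.1889
−0.179·log₂(0.179) = 0.4443
−0.083·log₂(0.083) = 0.2980
Sum ≈ 2.3208 → 2.321 bits.

2.321 bits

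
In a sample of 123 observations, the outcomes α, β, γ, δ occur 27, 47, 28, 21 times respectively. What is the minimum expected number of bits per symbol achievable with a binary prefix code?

Probabilities are the counts divided by 123.
Repeatedly combine the two least-probable nodes; the expected code length is the sum of the merged weights.
merge 7/41 + 9/41 → 16/41
merge 28/123 + 47/123 → 25/41
merge 16/41 + 25/41 → 1
L = 16/41 + 25/41 + 1 = 2 bits/symbol.

2 bits/symbol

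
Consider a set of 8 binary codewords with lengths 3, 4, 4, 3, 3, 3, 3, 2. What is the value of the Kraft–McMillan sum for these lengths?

With common denominator 2^4 = 16: Σ 2^(−ℓᵢ) = 2/16 + 1/16 + 1/16 + 2/16 + 2/16 + 2/16 + 2/16 + 4/16 = 16/16 = 1.

1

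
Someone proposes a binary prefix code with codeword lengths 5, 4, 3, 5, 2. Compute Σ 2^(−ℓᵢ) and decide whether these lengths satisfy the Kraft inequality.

0.5; yes

With common denominator 2^5 = 32: Σ 2^(−ℓᵢ) = 1/32 + 2/32 + 4/32 + 1/32 + 8/32 = 16/32 = 0.5.
Kraft's inequality requires Σ ≤ 1; here Σ = 0.5 ≤ 1, so such a prefix code exists.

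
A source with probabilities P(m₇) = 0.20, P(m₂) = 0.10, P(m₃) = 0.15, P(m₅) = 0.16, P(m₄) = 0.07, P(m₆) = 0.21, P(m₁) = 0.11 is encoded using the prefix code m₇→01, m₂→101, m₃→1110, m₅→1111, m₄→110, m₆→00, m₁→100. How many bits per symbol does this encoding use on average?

L̄ = Σ pᵢ·ℓᵢ = 0.20·2 + 0.10·3 + 0.15·4 + 0.16·4 + 0.07·3 + 0.21·2 + 0.11·3 = 2.9 bits/symbol.

2.9 bits/symbol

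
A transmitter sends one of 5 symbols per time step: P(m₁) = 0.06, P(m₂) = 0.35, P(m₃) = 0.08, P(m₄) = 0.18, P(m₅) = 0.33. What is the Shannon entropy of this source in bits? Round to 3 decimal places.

2.038 bits

H = −Σ pᵢ log₂ pᵢ.
−0.06·log₂(0.06) = 0.2435
−0.35·log₂(0.35) = 0.5301
−0.08·log₂(0.08) = 0.2915
−0.18·log₂(0.18) = 0.4453
−0.33·log₂(0.33) = 0.5278
Sum ≈ 2.0383 → 2.038 bits.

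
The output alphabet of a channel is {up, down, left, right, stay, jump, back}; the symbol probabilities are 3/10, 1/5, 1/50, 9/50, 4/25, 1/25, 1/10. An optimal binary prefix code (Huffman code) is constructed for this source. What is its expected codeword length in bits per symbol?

Repeatedly combine the two least-probable nodes; the expected code length is the sum of the merged weights.
merge 1/50 + 1/25 → 3/50
merge 3/50 + 1/10 → 4/25
merge 4/25 + 4/25 → 8/25
merge 9/50 + 1/5 → 19/50
merge 3/10 + 8/25 → 31/50
merge 19/50 + 31/50 → 1
L = 3/50 + 4/25 + 8/25 + 19/50 + 31/50 + 1 = 127/50 = 2.54 bits/symbol.

2.54 bits/symbol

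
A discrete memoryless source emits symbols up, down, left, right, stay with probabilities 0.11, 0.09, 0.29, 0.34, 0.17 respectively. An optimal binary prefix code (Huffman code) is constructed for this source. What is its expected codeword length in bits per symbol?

Repeatedly combine the two least-probable nodes; the expected code length is the sum of the merged weights.
merge 9/100 + 11/100 → 1/5
merge 17/100 + 1/5 → 37/100
merge 29/100 + 17/50 → 63/100
merge 37/100 + 63/100 → 1
L = 1/5 + 37/100 + 63/100 + 1 = 11/5 = 2.2 bits/symbol.

2.2 bits/symbol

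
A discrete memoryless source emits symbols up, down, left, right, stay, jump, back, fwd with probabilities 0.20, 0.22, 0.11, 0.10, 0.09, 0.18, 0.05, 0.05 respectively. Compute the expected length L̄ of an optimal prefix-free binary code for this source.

Repeatedly combine the two least-probable nodes; the expected code length is the sum of the merged weights.
merge 1/20 + 1/20 → 1/10
merge 9/100 + 1/10 → 19/100
merge 1/10 + 11/100 → 21/100
merge 9/50 + 19/100 → 37/100
merge 1/5 + 21/100 → 41/100
merge 11/50 + 37/100 → 59/100
merge 41/100 + 59/100 → 1
L = 1/10 + 19/100 + 21/100 + 37/100 + 41/100 + 59/100 + 1 = 287/100 = 2.87 bits/symbol.

2.87 bits/symbol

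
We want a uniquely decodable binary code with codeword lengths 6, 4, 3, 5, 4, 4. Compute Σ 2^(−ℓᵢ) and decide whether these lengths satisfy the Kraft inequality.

With common denominator 2^6 = 64: Σ 2^(−ℓᵢ) = 1/64 + 4/64 + 8/64 + 2/64 + 4/64 + 4/64 = 23/64 = 0.359375.
Kraft's inequality requires Σ ≤ 1; here Σ = 0.359375 ≤ 1, so such a prefix code exists.

0.359375; yes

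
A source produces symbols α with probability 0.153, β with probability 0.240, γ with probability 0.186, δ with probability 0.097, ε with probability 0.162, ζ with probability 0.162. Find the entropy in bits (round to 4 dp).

H = −Σ pᵢ log₂ pᵢ.
−0.153·log₂(0.153) = 0.4144
−0.240·log₂(0.240) = 0.4941
−0.186·log₂(0.186) = 0.4514
−0.097·log₂(0.097) = 0.3265
−0.162·log₂(0.162) = 0.4254
−0.162·log₂(0.162) = 0.4254
Sum ≈ 2.5372 → 2.5372 bits.

2.5372 bits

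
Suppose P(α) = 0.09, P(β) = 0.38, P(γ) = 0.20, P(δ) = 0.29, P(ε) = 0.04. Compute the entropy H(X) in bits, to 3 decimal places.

2.011 bits

H = −Σ pᵢ log₂ pᵢ.
−0.09·log₂(0.09) = 0.3127
−0.38·log₂(0.38) = 0.5305
−0.20·log₂(0.20) = 0.4644
−0.29·log₂(0.29) = 0.5179
−0.04·log₂(0.04) = 0.1858
Sum ≈ 2.0112 → 2.011 bits.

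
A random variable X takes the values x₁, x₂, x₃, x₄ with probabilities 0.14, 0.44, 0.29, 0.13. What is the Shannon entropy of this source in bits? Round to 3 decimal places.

1.819 bits

H = −Σ pᵢ log₂ pᵢ.
−0.14·log₂(0.14) = 0.3971
−0.44·log₂(0.44) = 0.5211
−0.29·log₂(0.29) = 0.5179
−0.13·log₂(0.13) = 0.3826
Sum ≈ 1.8188 → 1.819 bits.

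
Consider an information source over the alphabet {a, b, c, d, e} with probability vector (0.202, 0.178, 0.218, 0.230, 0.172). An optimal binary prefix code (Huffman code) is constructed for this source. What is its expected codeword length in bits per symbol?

2.35 bits/symbol

Repeatedly combine the two least-probable nodes; the expected code length is the sum of the merged weights.
merge 43/250 + 89/500 → 7/20
merge 101/500 + 109/500 → 21/50
merge 23/100 + 7/20 → 29/50
merge 21/50 + 29/50 → 1
L = 7/20 + 21/50 + 29/50 + 1 = 47/20 = 2.35 bits/symbol.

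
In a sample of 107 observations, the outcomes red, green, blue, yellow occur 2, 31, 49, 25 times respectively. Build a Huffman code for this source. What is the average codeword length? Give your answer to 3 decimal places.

Probabilities are the counts divided by 107.
Repeatedly combine the two least-probable nodes; the expected code length is the sum of the merged weights.
merge 2/107 + 25/107 → 27/107
merge 27/107 + 31/107 → 58/107
merge 49/107 + 58/107 → 1
L = 27/107 + 58/107 + 1 = 192/107 ≈ 1.794 bits/symbol.

1.794 bits/symbol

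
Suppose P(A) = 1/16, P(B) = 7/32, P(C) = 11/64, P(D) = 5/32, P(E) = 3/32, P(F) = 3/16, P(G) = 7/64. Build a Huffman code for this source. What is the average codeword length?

Repeatedly combine the two least-probable nodes; the expected code length is the sum of the merged weights.
merge 1/16 + 3/32 → 5/32
merge 7/64 + 5/32 → 17/64
merge 5/32 + 11/64 → 21/64
merge 3/16 + 7/32 → 13/32
merge 17/64 + 21/64 → 19/32
merge 13/32 + 19/32 → 1
L = 5/32 + 17/64 + 21/64 + 13/32 + 19/32 + 1 = 11/4 = 2.75 bits/symbol.

2.75 bits/symbol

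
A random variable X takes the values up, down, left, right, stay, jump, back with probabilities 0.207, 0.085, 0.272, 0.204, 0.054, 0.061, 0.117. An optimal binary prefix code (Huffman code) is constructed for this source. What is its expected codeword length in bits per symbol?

2.632 bits/symbol

Repeatedly combine the two least-probable nodes; the expected code length is the sum of the merged weights.
merge 27/500 + 61/1000 → 23/200
merge 17/200 + 23/200 → 1/5
merge 117/1000 + 1/5 → 317/1000
merge 51/250 + 207/1000 → 411/1000
merge 34/125 + 317/1000 → 589/1000
merge 411/1000 + 589/1000 → 1
L = 23/200 + 1/5 + 317/1000 + 411/1000 + 589/1000 + 1 = 329/125 = 2.632 bits/symbol.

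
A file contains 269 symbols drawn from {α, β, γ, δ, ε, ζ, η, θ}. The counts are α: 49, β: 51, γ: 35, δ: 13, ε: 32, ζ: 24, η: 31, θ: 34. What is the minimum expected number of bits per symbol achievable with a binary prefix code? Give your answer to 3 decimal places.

2.948 bits/symbol

Probabilities are the counts divided by 269.
Repeatedly combine the two least-probable nodes; the expected code length is the sum of the merged weights.
merge 13/269 + 24/269 → 37/269
merge 31/269 + 32/269 → 63/269
merge 34/269 + 35/269 → 69/269
merge 37/269 + 49/269 → 86/269
merge 51/269 + 63/269 → 114/269
merge 69/269 + 86/269 → 155/269
merge 114/269 + 155/269 → 1
L = 37/269 + 63/269 + 69/269 + 86/269 + 114/269 + 155/269 + 1 = 793/269 ≈ 2.948 bits/symbol.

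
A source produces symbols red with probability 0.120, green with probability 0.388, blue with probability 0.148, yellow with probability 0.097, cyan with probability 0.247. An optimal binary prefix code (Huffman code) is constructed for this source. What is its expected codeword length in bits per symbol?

Repeatedly combine the two least-probable nodes; the expected code length is the sum of the merged weights.
merge 97/1000 + 3/25 → 217/1000
merge 37/250 + 217/1000 → 73/200
merge 247/1000 + 73/200 → 153/250
merge 97/250 + 153/250 → 1
L = 217/1000 + 73/200 + 153/250 + 1 = 1097/500 = 2.194 bits/symbol.

2.194 bits/symbol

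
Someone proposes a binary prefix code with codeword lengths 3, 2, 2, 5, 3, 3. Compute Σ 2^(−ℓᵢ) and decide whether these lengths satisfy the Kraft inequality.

0.90625; yes

With common denominator 2^5 = 32: Σ 2^(−ℓᵢ) = 4/32 + 8/32 + 8/32 + 1/32 + 4/32 + 4/32 = 29/32 = 0.90625.
Kraft's inequality requires Σ ≤ 1; here Σ = 0.90625 ≤ 1, so such a prefix code exists.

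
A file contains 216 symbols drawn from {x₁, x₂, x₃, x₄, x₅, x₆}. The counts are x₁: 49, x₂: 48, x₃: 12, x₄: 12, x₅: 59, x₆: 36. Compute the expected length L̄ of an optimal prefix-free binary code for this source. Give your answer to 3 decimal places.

2.389 bits/symbol

Probabilities are the counts divided by 216.
Repeatedly combine the two least-probable nodes; the expected code length is the sum of the merged weights.
merge 1/18 + 1/18 → 1/9
merge 1/9 + 1/6 → 5/18
merge 2/9 + 49/216 → 97/216
merge 59/216 + 5/18 → 119/216
merge 97/216 + 119/216 → 1
L = 1/9 + 5/18 + 97/216 + 119/216 + 1 = 43/18 ≈ 2.389 bits/symbol.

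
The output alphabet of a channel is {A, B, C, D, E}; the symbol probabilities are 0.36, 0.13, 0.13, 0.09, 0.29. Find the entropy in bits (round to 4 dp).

H = −Σ pᵢ log₂ pᵢ.
−0.36·log₂(0.36) = 0.5306
−0.13·log₂(0.13) = 0.3826
−0.13·log₂(0.13) = 0.3826
−0.09·log₂(0.09) = 0.3127
−0.29·log₂(0.29) = 0.5179
Sum ≈ 2.1265 → 2.1265 bits.

2.1265 bits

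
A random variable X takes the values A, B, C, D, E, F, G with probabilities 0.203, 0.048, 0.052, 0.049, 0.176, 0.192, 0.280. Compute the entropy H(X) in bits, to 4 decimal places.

H = −Σ pᵢ log₂ pᵢ.
−0.203·log₂(0.203) = 0.4670
−0.048·log₂(0.048) = 0.2103
−0.052·log₂(0.052) = 0.2218
−0.049·log₂(0.049) = 0.2132
−0.176·log₂(0.176) = 0.4411
−0.192·log₂(0.192) = 0.4571
−0.280·log₂(0.280) = 0.5142
Sum ≈ 2.5247 → 2.5247 bits.

2.5247 bits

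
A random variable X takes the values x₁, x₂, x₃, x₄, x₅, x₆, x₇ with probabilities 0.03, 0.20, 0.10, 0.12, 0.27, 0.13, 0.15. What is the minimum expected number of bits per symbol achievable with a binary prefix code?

2.66 bits/symbol

Repeatedly combine the two least-probable nodes; the expected code length is the sum of the merged weights.
merge 3/100 + 1/10 → 13/100
merge 3/25 + 13/100 → 1/4
merge 13/100 + 3/20 → 7/25
merge 1/5 + 1/4 → 9/20
merge 27/100 + 7/25 → 11/20
merge 9/20 + 11/20 → 1
L = 13/100 + 1/4 + 7/25 + 9/20 + 11/20 + 1 = 133/50 = 2.66 bits/symbol.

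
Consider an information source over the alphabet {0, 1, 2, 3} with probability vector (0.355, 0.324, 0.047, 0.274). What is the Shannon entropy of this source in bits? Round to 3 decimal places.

H = −Σ pᵢ log₂ pᵢ.
−0.355·log₂(0.355) = 0.5304
−0.324·log₂(0.324) = 0.5268
−0.047·log₂(0.047) = 0.2073
−0.274·log₂(0.274) = 0.5118
Sum ≈ 1.7763 → 1.776 bits.

1.776 bits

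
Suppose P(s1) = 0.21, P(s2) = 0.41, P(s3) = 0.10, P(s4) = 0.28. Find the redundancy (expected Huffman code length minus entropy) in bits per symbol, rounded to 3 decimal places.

0.053 bits

Entropy H = −Σ p log₂ p ≈ 1.8466 bits.
Huffman merges: 1/10+21/100→31/100; 7/25+31/100→59/100; 41/100+59/100→1. L = 19/10 ≈ 1.9000.
L − H = 1.9000 − 1.8466 = 0.053 bits.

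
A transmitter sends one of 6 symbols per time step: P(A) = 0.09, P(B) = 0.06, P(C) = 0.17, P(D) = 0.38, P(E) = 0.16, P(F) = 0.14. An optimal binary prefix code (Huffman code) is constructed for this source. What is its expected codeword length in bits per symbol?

2.39 bits/symbol

Repeatedly combine the two least-probable nodes; the expected code length is the sum of the merged weights.
merge 3/50 + 9/100 → 3/20
merge 7/50 + 3/20 → 29/100
merge 4/25 + 17/100 → 33/100
merge 29/100 + 33/100 → 31/50
merge 19/50 + 31/50 → 1
L = 3/20 + 29/100 + 33/100 + 31/50 + 1 = 239/100 = 2.39 bits/symbol.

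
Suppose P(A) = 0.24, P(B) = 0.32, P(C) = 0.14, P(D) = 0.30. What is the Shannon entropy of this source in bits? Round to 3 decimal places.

1.938 bits

H = −Σ pᵢ log₂ pᵢ.
−0.24·log₂(0.24) = 0.4941
−0.32·log₂(0.32) = 0.5260
−0.14·log₂(0.14) = 0.3971
−0.30·log₂(0.30) = 0.5211
Sum ≈ 1.9384 → 1.938 bits.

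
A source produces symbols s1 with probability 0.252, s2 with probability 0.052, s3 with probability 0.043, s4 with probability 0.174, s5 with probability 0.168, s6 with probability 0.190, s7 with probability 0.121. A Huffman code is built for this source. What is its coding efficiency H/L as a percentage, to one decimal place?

98.5%

Entropy H = −Σ p log₂ p ≈ 2.6133 bits.
Huffman merges: 43/1000+13/250→19/200; 19/200+121/1000→27/125; 21/125+87/500→171/500; 19/100+27/125→203/500; 63/250+171/500→297/500; 203/500+297/500→1. L = 2653/1000 ≈ 2.6530.
Efficiency = H/L = 2.6133/2.6530 = 98.5%.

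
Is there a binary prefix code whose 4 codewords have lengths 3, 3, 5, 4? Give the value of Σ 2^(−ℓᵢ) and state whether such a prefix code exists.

0.34375; yes

With common denominator 2^5 = 32: Σ 2^(−ℓᵢ) = 4/32 + 4/32 + 1/32 + 2/32 = 11/32 = 0.34375.
Kraft's inequality requires Σ ≤ 1; here Σ = 0.34375 ≤ 1, so such a prefix code exists.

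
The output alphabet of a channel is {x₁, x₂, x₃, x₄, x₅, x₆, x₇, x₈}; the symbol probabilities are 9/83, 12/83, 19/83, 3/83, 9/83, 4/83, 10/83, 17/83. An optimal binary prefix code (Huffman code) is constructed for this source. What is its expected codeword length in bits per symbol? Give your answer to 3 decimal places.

2.843 bits/symbol

Repeatedly combine the two least-probable nodes; the expected code length is the sum of the merged weights.
merge 3/83 + 4/83 → 7/83
merge 7/83 + 9/83 → 16/83
merge 9/83 + 10/83 → 19/83
merge 12/83 + 16/83 → 28/83
merge 17/83 + 19/83 → 36/83
merge 19/83 + 28/83 → 47/83
merge 36/83 + 47/83 → 1
L = 7/83 + 16/83 + 19/83 + 28/83 + 36/83 + 47/83 + 1 = 236/83 ≈ 2.843 bits/symbol.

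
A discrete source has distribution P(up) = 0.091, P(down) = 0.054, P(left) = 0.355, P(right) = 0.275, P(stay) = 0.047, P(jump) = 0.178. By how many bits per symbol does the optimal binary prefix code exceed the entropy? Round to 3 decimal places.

0.058 bits

Entropy H = −Σ p log₂ p ≈ 2.2352 bits.
Huffman merges: 47/1000+27/500→101/1000; 91/1000+101/1000→24/125; 89/500+24/125→37/100; 11/40+71/200→63/100; 37/100+63/100→1. L = 2293/1000 ≈ 2.2930.
L − H = 2.2930 − 2.2352 = 0.058 bits.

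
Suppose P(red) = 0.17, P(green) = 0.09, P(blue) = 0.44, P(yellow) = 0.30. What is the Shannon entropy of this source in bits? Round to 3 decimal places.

H = −Σ pᵢ log₂ pᵢ.
−0.17·log₂(0.17) = 0.4346
−0.09·log₂(0.09) = 0.3127
−0.44·log₂(0.44) = 0.5211
−0.30·log₂(0.30) = 0.5211
Sum ≈ 1.7895 → 1.789 bits.

1.789 bits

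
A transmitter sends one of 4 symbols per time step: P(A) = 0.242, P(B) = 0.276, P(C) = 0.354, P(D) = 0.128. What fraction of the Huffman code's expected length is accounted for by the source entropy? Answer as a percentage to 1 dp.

Entropy H = −Σ p log₂ p ≈ 1.9179 bits.
Huffman merges: 16/125+121/500→37/100; 69/250+177/500→63/100; 37/100+63/100→1. L = 2 ≈ 2.0000.
Efficiency = H/L = 1.9179/2.0000 = 95.9%.

95.9%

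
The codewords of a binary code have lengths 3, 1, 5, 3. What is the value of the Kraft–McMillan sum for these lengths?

With common denominator 2^5 = 32: Σ 2^(−ℓᵢ) = 4/32 + 16/32 + 1/32 + 4/32 = 25/32 = 0.78125.

0.78125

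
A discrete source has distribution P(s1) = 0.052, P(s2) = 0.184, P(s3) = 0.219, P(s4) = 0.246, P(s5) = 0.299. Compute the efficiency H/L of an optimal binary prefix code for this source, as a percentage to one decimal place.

97.0%

Entropy H = −Σ p log₂ p ≈ 2.1695 bits.
Huffman merges: 13/250+23/125→59/250; 219/1000+59/250→91/200; 123/500+299/1000→109/200; 91/200+109/200→1. L = 559/250 ≈ 2.2360.
Efficiency = H/L = 2.1695/2.2360 = 97.0%.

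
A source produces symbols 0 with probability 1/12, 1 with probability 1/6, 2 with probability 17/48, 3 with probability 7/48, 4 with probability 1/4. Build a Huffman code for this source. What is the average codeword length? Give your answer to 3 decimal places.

Repeatedly combine the two least-probable nodes; the expected code length is the sum of the merged weights.
merge 1/12 + 7/48 → 11/48
merge 1/6 + 11/48 → 19/48
merge 1/4 + 17/48 → 29/48
merge 19/48 + 29/48 → 1
L = 11/48 + 19/48 + 29/48 + 1 = 107/48 ≈ 2.229 bits/symbol.

2.229 bits/symbol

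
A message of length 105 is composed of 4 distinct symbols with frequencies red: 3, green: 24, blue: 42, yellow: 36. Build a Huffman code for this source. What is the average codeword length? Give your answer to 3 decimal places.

1.857 bits/symbol

Probabilities are the counts divided by 105.
Repeatedly combine the two least-probable nodes; the expected code length is the sum of the merged weights.
merge 1/35 + 8/35 → 9/35
merge 9/35 + 12/35 → 3/5
merge 2/5 + 3/5 → 1
L = 9/35 + 3/5 + 1 = 13/7 ≈ 1.857 bits/symbol.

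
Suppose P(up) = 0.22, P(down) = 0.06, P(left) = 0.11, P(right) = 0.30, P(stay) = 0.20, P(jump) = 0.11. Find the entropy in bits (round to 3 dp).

2.410 bits

H = −Σ pᵢ log₂ pᵢ.
−0.22·log₂(0.22) = 0.4806
−0.06·log₂(0.06) = 0.2435
−0.11·log₂(0.11) = 0.3503
−0.30·log₂(0.30) = 0.5211
−0.20·log₂(0.20) = 0.4644
−0.11·log₂(0.11) = 0.3503
Sum ≈ 2.4102 → 2.410 bits.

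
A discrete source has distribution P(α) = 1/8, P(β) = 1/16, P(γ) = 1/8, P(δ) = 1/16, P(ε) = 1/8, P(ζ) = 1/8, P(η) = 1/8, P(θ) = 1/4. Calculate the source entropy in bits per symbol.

2.875 bits

Each probability is a power of 1/2, so log₂(1/p) is an integer.
H = Σ p·log₂(1/p) = 1/8·3 + 1/16·4 + 1/8·3 + 1/16·4 + 1/8·3 + 1/8·3 + 1/8·3 + 1/4·2 = 2.875 bits.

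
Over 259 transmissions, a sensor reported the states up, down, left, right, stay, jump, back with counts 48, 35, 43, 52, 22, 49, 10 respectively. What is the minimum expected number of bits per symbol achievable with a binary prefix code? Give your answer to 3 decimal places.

Probabilities are the counts divided by 259.
Repeatedly combine the two least-probable nodes; the expected code length is the sum of the merged weights.
merge 10/259 + 22/259 → 32/259
merge 32/259 + 5/37 → 67/259
merge 43/259 + 48/259 → 13/37
merge 7/37 + 52/259 → 101/259
merge 67/259 + 13/37 → 158/259
merge 101/259 + 158/259 → 1
L = 32/259 + 67/259 + 13/37 + 101/259 + 158/259 + 1 = 708/259 ≈ 2.734 bits/symbol.

2.734 bits/symbol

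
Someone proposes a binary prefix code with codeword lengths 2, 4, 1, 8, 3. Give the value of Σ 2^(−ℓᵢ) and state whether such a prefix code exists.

0.94140625; yes

With common denominator 2^8 = 256: Σ 2^(−ℓᵢ) = 64/256 + 16/256 + 128/256 + 1/256 + 32/256 = 241/256 = 0.94140625.
Kraft's inequality requires Σ ≤ 1; here Σ = 0.94140625 ≤ 1, so such a prefix code exists.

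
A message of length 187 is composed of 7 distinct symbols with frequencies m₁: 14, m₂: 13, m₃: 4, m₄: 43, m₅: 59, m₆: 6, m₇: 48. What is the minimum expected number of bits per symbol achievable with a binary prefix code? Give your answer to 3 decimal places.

2.374 bits/symbol

Probabilities are the counts divided by 187.
Repeatedly combine the two least-probable nodes; the expected code length is the sum of the merged weights.
merge 4/187 + 6/187 → 10/187
merge 10/187 + 13/187 → 23/187
merge 14/187 + 23/187 → 37/187
merge 37/187 + 43/187 → 80/187
merge 48/187 + 59/187 → 107/187
merge 80/187 + 107/187 → 1
L = 10/187 + 23/187 + 37/187 + 80/187 + 107/187 + 1 = 444/187 ≈ 2.374 bits/symbol.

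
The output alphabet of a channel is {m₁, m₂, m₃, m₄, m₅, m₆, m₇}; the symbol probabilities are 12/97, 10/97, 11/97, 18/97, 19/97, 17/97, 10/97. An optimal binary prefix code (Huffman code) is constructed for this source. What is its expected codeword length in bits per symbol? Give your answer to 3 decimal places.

Repeatedly combine the two least-probable nodes; the expected code length is the sum of the merged weights.
merge 10/97 + 10/97 → 20/97
merge 11/97 + 12/97 → 23/97
merge 17/97 + 18/97 → 35/97
merge 19/97 + 20/97 → 39/97
merge 23/97 + 35/97 → 58/97
merge 39/97 + 58/97 → 1
L = 20/97 + 23/97 + 35/97 + 39/97 + 58/97 + 1 = 272/97 ≈ 2.804 bits/symbol.

2.804 bits/symbol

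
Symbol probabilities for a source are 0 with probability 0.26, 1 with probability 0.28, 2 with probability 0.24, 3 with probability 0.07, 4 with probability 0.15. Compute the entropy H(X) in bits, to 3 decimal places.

H = −Σ pᵢ log₂ pᵢ.
−0.26·log₂(0.26) = 0.5053
−0.28·log₂(0.28) = 0.5142
−0.24·log₂(0.24) = 0.4941
−0.07·log₂(0.07) = 0.2686
−0.15·log₂(0.15) = 0.4105
Sum ≈ 2.1927 → 2.193 bits.

2.193 bits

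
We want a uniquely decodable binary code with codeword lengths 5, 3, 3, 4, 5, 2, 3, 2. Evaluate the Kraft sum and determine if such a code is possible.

With common denominator 2^5 = 32: Σ 2^(−ℓᵢ) = 1/32 + 4/32 + 4/32 + 2/32 + 1/32 + 8/32 + 4/32 + 8/32 = 32/32 = 1.
Kraft's inequality requires Σ ≤ 1; here Σ = 1 ≤ 1, so such a prefix code exists.

1; yes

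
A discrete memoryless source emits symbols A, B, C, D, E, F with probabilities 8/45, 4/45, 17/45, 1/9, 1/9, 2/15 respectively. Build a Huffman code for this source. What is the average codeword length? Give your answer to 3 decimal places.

2.444 bits/symbol

Repeatedly combine the two least-probable nodes; the expected code length is the sum of the merged weights.
merge 4/45 + 1/9 → 1/5
merge 1/9 + 2/15 → 11/45
merge 8/45 + 1/5 → 17/45
merge 11/45 + 17/45 → 28/45
merge 17/45 + 28/45 → 1
L = 1/5 + 11/45 + 17/45 + 28/45 + 1 = 22/9 ≈ 2.444 bits/symbol.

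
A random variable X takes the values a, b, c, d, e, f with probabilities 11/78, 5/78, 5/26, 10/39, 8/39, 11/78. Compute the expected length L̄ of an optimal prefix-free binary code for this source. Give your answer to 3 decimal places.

2.538 bits/symbol

Repeatedly combine the two least-probable nodes; the expected code length is the sum of the merged weights.
merge 5/78 + 11/78 → 8/39
merge 11/78 + 5/26 → 1/3
merge 8/39 + 8/39 → 16/39
merge 10/39 + 1/3 → 23/39
merge 16/39 + 23/39 → 1
L = 8/39 + 1/3 + 16/39 + 23/39 + 1 = 33/13 ≈ 2.538 bits/symbol.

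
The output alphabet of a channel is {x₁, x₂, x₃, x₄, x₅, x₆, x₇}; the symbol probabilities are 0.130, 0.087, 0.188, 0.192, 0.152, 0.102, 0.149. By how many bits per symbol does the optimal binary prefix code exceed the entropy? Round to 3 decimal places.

0.050 bits

Entropy H = −Σ p log₂ p ≈ 2.7578 bits.
Huffman merges: 87/1000+51/500→189/1000; 13/100+149/1000→279/1000; 19/125+47/250→17/50; 189/1000+24/125→381/1000; 279/1000+17/50→619/1000; 381/1000+619/1000→1. L = 351/125 ≈ 2.8080.
L − H = 2.8080 − 2.7578 = 0.050 bits.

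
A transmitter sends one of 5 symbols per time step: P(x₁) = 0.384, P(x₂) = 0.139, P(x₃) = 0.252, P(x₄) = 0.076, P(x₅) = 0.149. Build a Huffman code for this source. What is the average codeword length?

Repeatedly combine the two least-probable nodes; the expected code length is the sum of the merged weights.
merge 19/250 + 139/1000 → 43/200
merge 149/1000 + 43/200 → 91/250
merge 63/250 + 91/250 → 77/125
merge 48/125 + 77/125 → 1
L = 43/200 + 91/250 + 77/125 + 1 = 439/200 = 2.195 bits/symbol.

2.195 bits/symbol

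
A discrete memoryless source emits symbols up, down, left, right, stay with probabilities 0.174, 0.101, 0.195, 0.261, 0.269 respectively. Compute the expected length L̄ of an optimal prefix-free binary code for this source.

2.275 bits/symbol

Repeatedly combine the two least-probable nodes; the expected code length is the sum of the merged weights.
merge 101/1000 + 87/500 → 11/40
merge 39/200 + 261/1000 → 57/125
merge 269/1000 + 11/40 → 68/125
merge 57/125 + 68/125 → 1
L = 11/40 + 57/125 + 68/125 + 1 = 91/40 = 2.275 bits/symbol.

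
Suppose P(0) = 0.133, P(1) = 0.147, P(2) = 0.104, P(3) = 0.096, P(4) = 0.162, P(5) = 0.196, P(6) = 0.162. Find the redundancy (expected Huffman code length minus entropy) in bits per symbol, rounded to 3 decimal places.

0.035 bits

Entropy H = −Σ p log₂ p ≈ 2.7695 bits.
Huffman merges: 12/125+13/125→1/5; 133/1000+147/1000→7/25; 81/500+81/500→81/250; 49/250+1/5→99/250; 7/25+81/250→151/250; 99/250+151/250→1. L = 701/250 ≈ 2.8040.
L − H = 2.8040 − 2.7695 = 0.035 bits.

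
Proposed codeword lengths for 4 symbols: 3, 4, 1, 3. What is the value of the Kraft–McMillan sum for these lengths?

0.8125

With common denominator 2^4 = 16: Σ 2^(−ℓᵢ) = 2/16 + 1/16 + 8/16 + 2/16 = 13/16 = 0.8125.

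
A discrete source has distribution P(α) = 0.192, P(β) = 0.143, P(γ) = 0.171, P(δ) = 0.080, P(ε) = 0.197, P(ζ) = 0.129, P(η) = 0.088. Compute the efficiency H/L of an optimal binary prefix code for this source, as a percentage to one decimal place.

98.5%

Entropy H = −Σ p log₂ p ≈ 2.7370 bits.
Huffman merges: 2/25+11/125→21/125; 129/1000+143/1000→34/125; 21/125+171/1000→339/1000; 24/125+197/1000→389/1000; 34/125+339/1000→611/1000; 389/1000+611/1000→1. L = 2779/1000 ≈ 2.7790.
Efficiency = H/L = 2.7370/2.7790 = 98.5%.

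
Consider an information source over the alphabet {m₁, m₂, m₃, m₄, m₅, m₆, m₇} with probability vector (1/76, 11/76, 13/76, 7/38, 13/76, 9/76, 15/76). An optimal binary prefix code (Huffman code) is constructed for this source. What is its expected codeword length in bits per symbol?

2.75 bits/symbol

Repeatedly combine the two least-probable nodes; the expected code length is the sum of the merged weights.
merge 1/76 + 9/76 → 5/38
merge 5/38 + 11/76 → 21/76
merge 13/76 + 13/76 → 13/38
merge 7/38 + 15/76 → 29/76
merge 21/76 + 13/38 → 47/76
merge 29/76 + 47/76 → 1
L = 5/38 + 21/76 + 13/38 + 29/76 + 47/76 + 1 = 11/4 = 2.75 bits/symbol.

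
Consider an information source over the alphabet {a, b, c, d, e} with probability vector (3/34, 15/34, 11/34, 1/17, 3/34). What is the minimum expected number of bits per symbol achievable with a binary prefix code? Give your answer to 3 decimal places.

1.941 bits/symbol

Repeatedly combine the two least-probable nodes; the expected code length is the sum of the merged weights.
merge 1/17 + 3/34 → 5/34
merge 3/34 + 5/34 → 4/17
merge 4/17 + 11/34 → 19/34
merge 15/34 + 19/34 → 1
L = 5/34 + 4/17 + 19/34 + 1 = 33/17 ≈ 1.941 bits/symbol.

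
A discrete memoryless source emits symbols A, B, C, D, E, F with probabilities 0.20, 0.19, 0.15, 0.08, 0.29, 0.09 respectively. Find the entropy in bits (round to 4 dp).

H = −Σ pᵢ log₂ pᵢ.
−0.20·log₂(0.20) = 0.4644
−0.19·log₂(0.19) = 0.4552
−0.15·log₂(0.15) = 0.4105
−0.08·log₂(0.08) = 0.2915
−0.29·log₂(0.29) = 0.5179
−0.09·log₂(0.09) = 0.3127
Sum ≈ 2.4522 → 2.4522 bits.

2.4522 bits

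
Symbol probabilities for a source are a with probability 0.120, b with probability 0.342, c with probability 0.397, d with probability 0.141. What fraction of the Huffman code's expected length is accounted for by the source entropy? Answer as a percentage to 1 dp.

Entropy H = −Σ p log₂ p ≈ 1.8241 bits.
Huffman merges: 3/25+141/1000→261/1000; 261/1000+171/500→603/1000; 397/1000+603/1000→1. L = 233/125 ≈ 1.8640.
Efficiency = H/L = 1.8241/1.8640 = 97.9%.

97.9%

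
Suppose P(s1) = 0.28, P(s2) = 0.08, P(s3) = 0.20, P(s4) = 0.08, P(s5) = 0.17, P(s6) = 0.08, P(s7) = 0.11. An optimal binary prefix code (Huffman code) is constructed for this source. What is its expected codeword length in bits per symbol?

Repeatedly combine the two least-probable nodes; the expected code length is the sum of the merged weights.
merge 2/25 + 2/25 → 4/25
merge 2/25 + 11/100 → 19/100
merge 4/25 + 17/100 → 33/100
merge 19/100 + 1/5 → 39/100
merge 7/25 + 33/100 → 61/100
merge 39/100 + 61/100 → 1
L = 4/25 + 19/100 + 33/100 + 39/100 + 61/100 + 1 = 67/25 = 2.68 bits/symbol.

2.68 bits/symbol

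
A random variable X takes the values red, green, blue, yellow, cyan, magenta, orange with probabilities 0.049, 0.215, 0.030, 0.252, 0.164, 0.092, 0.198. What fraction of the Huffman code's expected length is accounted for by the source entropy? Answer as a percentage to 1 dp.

Entropy H = −Σ p log₂ p ≈ 2.5499 bits.
Huffman merges: 3/100+49/1000→79/1000; 79/1000+23/250→171/1000; 41/250+171/1000→67/200; 99/500+43/200→413/1000; 63/250+67/200→587/1000; 413/1000+587/1000→1. L = 517/200 ≈ 2.5850.
Efficiency = H/L = 2.5499/2.5850 = 98.6%.

98.6%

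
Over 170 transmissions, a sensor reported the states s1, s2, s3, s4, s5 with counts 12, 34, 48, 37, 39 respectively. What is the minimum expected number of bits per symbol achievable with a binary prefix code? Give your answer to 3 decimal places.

Probabilities are the counts divided by 170.
Repeatedly combine the two least-probable nodes; the expected code length is the sum of the merged weights.
merge 6/85 + 1/5 → 23/85
merge 37/170 + 39/170 → 38/85
merge 23/85 + 24/85 → 47/85
merge 38/85 + 47/85 → 1
L = 23/85 + 38/85 + 47/85 + 1 = 193/85 ≈ 2.271 bits/symbol.

2.271 bits/symbol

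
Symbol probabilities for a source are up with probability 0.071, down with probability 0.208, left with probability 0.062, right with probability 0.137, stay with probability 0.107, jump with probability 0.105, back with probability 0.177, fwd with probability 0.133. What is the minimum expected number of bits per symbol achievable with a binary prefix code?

2.925 bits/symbol

Repeatedly combine the two least-probable nodes; the expected code length is the sum of the merged weights.
merge 31/500 + 71/1000 → 133/1000
merge 21/200 + 107/1000 → 53/250
merge 133/1000 + 133/1000 → 133/500
merge 137/1000 + 177/1000 → 157/500
merge 26/125 + 53/250 → 21/50
merge 133/500 + 157/500 → 29/50
merge 21/50 + 29/50 → 1
L = 133/1000 + 53/250 + 133/500 + 157/500 + 21/50 + 29/50 + 1 = 117/40 = 2.925 bits/symbol.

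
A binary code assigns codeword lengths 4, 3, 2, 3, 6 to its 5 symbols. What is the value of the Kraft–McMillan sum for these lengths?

0.578125

With common denominator 2^6 = 64: Σ 2^(−ℓᵢ) = 4/64 + 8/64 + 16/64 + 8/64 + 1/64 = 37/64 = 0.578125.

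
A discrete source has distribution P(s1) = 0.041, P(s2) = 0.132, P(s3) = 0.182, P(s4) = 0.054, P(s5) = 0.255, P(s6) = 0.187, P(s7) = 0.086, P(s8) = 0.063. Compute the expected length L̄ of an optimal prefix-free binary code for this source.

Repeatedly combine the two least-probable nodes; the expected code length is the sum of the merged weights.
merge 41/1000 + 27/500 → 19/200
merge 63/1000 + 43/500 → 149/1000
merge 19/200 + 33/250 → 227/1000
merge 149/1000 + 91/500 → 331/1000
merge 187/1000 + 227/1000 → 207/500
merge 51/200 + 331/1000 → 293/500
merge 207/500 + 293/500 → 1
L = 19/200 + 149/1000 + 227/1000 + 331/1000 + 207/500 + 293/500 + 1 = 1401/500 = 2.802 bits/symbol.

2.802 bits/symbol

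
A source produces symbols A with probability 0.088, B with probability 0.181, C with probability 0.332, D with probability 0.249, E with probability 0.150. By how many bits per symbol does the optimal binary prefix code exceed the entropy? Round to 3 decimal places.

0.045 bits

Entropy H = −Σ p log₂ p ≈ 2.1930 bits.
Huffman merges: 11/125+3/20→119/500; 181/1000+119/500→419/1000; 249/1000+83/250→581/1000; 419/1000+581/1000→1. L = 1119/500 ≈ 2.2380.
L − H = 2.2380 − 2.1930 = 0.045 bits.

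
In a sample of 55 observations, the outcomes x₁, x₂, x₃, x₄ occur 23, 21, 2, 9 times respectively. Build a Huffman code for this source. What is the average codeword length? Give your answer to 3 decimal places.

1.782 bits/symbol

Probabilities are the counts divided by 55.
Repeatedly combine the two least-probable nodes; the expected code length is the sum of the merged weights.
merge 2/55 + 9/55 → 1/5
merge 1/5 + 21/55 → 32/55
merge 23/55 + 32/55 → 1
L = 1/5 + 32/55 + 1 = 98/55 ≈ 1.782 bits/symbol.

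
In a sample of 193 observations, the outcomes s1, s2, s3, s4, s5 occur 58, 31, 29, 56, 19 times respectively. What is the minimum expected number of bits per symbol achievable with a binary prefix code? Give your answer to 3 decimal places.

Probabilities are the counts divided by 193.
Repeatedly combine the two least-probable nodes; the expected code length is the sum of the merged weights.
merge 19/193 + 29/193 → 48/193
merge 31/193 + 48/193 → 79/193
merge 56/193 + 58/193 → 114/193
merge 79/193 + 114/193 → 1
L = 48/193 + 79/193 + 114/193 + 1 = 434/193 ≈ 2.249 bits/symbol.

2.249 bits/symbol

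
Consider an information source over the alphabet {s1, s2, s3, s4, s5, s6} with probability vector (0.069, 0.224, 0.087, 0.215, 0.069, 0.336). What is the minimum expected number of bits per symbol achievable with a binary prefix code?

2.363 bits/symbol

Repeatedly combine the two least-probable nodes; the expected code length is the sum of the merged weights.
merge 69/1000 + 69/1000 → 69/500
merge 87/1000 + 69/500 → 9/40
merge 43/200 + 28/125 → 439/1000
merge 9/40 + 42/125 → 561/1000
merge 439/1000 + 561/1000 → 1
L = 69/500 + 9/40 + 439/1000 + 561/1000 + 1 = 2363/1000 = 2.363 bits/symbol.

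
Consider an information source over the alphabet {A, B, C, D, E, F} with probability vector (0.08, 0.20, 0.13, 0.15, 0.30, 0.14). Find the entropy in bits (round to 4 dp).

H = −Σ pᵢ log₂ pᵢ.
−0.08·log₂(0.08) = 0.2915
−0.20·log₂(0.20) = 0.4644
−0.13·log₂(0.13) = 0.3826
−0.15·log₂(0.15) = 0.4105
−0.30·log₂(0.30) = 0.5211
−0.14·log₂(0.14) = 0.3971
Sum ≈ 2.4673 → 2.4673 bits.

2.4673 bits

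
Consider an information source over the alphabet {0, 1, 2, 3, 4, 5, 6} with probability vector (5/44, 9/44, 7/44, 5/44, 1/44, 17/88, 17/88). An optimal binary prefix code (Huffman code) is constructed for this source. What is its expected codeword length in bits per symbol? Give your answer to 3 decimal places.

Repeatedly combine the two least-probable nodes; the expected code length is the sum of the merged weights.
merge 1/44 + 5/44 → 3/22
merge 5/44 + 3/22 → 1/4
merge 7/44 + 17/88 → 31/88
merge 17/88 + 9/44 → 35/88
merge 1/4 + 31/88 → 53/88
merge 35/88 + 53/88 → 1
L = 3/22 + 1/4 + 31/88 + 35/88 + 53/88 + 1 = 241/88 ≈ 2.739 bits/symbol.

2.739 bits/symbol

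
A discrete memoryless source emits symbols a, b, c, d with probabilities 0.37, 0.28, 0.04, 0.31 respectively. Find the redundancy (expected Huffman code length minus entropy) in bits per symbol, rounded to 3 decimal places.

0.196 bits

Entropy H = −Σ p log₂ p ≈ 1.7545 bits.
Huffman merges: 1/25+7/25→8/25; 31/100+8/25→63/100; 37/100+63/100→1. L = 39/20 ≈ 1.9500.
L − H = 1.9500 − 1.7545 = 0.196 bits.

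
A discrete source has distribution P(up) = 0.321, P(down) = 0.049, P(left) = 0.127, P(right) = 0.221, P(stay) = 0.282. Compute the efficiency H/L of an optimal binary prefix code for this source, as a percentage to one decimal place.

Entropy H = −Σ p log₂ p ≈ 2.1138 bits.
Huffman merges: 49/1000+127/1000→22/125; 22/125+221/1000→397/1000; 141/500+321/1000→603/1000; 397/1000+603/1000→1. L = 272/125 ≈ 2.1760.
Efficiency = H/L = 2.1138/2.1760 = 97.1%.

97.1%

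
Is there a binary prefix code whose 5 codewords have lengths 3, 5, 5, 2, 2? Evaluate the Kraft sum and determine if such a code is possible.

With common denominator 2^5 = 32: Σ 2^(−ℓᵢ) = 4/32 + 1/32 + 1/32 + 8/32 + 8/32 = 22/32 = 0.6875.
Kraft's inequality requires Σ ≤ 1; here Σ = 0.6875 ≤ 1, so such a prefix code exists.

0.6875; yes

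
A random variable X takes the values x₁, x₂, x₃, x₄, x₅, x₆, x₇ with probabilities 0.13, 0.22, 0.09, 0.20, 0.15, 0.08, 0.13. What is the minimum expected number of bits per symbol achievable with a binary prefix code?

2.75 bits/symbol

Repeatedly combine the two least-probable nodes; the expected code length is the sum of the merged weights.
merge 2/25 + 9/100 → 17/100
merge 13/100 + 13/100 → 13/50
merge 3/20 + 17/100 → 8/25
merge 1/5 + 11/50 → 21/50
merge 13/50 + 8/25 → 29/50
merge 21/50 + 29/50 → 1
L = 17/100 + 13/50 + 8/25 + 21/50 + 29/50 + 1 = 11/4 = 2.75 bits/symbol.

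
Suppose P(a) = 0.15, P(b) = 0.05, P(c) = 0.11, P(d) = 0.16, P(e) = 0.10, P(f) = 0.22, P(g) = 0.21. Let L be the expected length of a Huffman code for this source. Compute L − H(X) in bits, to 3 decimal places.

Entropy H = −Σ p log₂ p ≈ 2.6855 bits.
Huffman merges: 1/20+1/10→3/20; 11/100+3/20→13/50; 3/20+4/25→31/100; 21/100+11/50→43/100; 13/50+31/100→57/100; 43/100+57/100→1. L = 68/25 ≈ 2.7200.
L − H = 2.7200 − 2.6855 = 0.034 bits.

0.034 bits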